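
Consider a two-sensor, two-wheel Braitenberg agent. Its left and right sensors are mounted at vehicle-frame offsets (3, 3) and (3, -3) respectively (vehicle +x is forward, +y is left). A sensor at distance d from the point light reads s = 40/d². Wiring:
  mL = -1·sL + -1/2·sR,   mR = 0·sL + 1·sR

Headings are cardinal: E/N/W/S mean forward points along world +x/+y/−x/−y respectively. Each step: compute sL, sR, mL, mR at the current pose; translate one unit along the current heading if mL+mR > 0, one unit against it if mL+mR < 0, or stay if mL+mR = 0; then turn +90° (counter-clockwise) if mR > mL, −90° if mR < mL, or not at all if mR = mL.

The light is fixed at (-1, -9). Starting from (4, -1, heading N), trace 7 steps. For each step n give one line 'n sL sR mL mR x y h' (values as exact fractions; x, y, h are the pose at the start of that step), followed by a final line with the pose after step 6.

0 8/25 8/37 -396/925 8/37 4 -1 N
1 2 5/13 -57/26 5/13 4 -2 W
2 40/97 8/5 -588/485 8/5 5 -2 S
3 20/81 4/9 -38/81 4/9 5 -3 E
4 8/17 8/29 -300/493 8/29 4 -3 N
5 5 10/17 -90/17 10/17 4 -4 W
6 8/17 40/13 -444/221 40/13 5 -4 S
final 5 -5 E

n=0: pose=(4,-1,N); sL=8/25, sR=8/37; mL=-396/925, mR=8/37; mL+mR=-196/925 → advance -1; mR−mL=596/925 → turn +1·90°
n=1: pose=(4,-2,W); sL=2, sR=5/13; mL=-57/26, mR=5/13; mL+mR=-47/26 → advance -1; mR−mL=67/26 → turn +1·90°
n=2: pose=(5,-2,S); sL=40/97, sR=8/5; mL=-588/485, mR=8/5; mL+mR=188/485 → advance +1; mR−mL=1364/485 → turn +1·90°
n=3: pose=(5,-3,E); sL=20/81, sR=4/9; mL=-38/81, mR=4/9; mL+mR=-2/81 → advance -1; mR−mL=74/81 → turn +1·90°
n=4: pose=(4,-3,N); sL=8/17, sR=8/29; mL=-300/493, mR=8/29; mL+mR=-164/493 → advance -1; mR−mL=436/493 → turn +1·90°
n=5: pose=(4,-4,W); sL=5, sR=10/17; mL=-90/17, mR=10/17; mL+mR=-80/17 → advance -1; mR−mL=100/17 → turn +1·90°
n=6: pose=(5,-4,S); sL=8/17, sR=40/13; mL=-444/221, mR=40/13; mL+mR=236/221 → advance +1; mR−mL=1124/221 → turn +1·90°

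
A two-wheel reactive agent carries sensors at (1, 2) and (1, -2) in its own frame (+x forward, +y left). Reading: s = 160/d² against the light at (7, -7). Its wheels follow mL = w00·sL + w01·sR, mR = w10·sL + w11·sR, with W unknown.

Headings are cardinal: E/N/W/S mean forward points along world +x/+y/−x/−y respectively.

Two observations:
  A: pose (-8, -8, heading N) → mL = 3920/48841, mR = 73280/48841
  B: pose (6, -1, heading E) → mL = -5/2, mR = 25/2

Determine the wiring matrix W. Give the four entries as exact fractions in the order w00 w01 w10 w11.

obs A: pose=(-8,-8,N) → sL=160/289, sR=160/169, mL=3920/48841, mR=73280/48841
obs B: pose=(6,-1,E) → sL=5/2, sR=10, mL=-5/2, mR=25/2
sensor matrix S = [[160/289, 160/169], [5/2, 10]]; det S = 154800/48841
solve [mL_A; mL_B] = S·[w00; w01] and [mR_A; mR_B] = S·[w10; w11]:
  w00 = 1, w01 = -1/2, w10 = 1, w11 = 1

1 -1/2 1 1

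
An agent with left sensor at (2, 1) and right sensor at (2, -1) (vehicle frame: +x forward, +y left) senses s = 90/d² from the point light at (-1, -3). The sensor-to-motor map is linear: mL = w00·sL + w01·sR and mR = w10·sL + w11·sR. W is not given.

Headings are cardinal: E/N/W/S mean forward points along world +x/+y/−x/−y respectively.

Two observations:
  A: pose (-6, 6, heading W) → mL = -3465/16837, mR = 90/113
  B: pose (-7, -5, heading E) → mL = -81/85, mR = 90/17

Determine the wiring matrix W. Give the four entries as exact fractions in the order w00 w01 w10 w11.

obs A: pose=(-6,6,W) → sL=90/113, sR=90/149, mL=-3465/16837, mR=90/113
obs B: pose=(-7,-5,E) → sL=90/17, sR=18/5, mL=-81/85, mR=90/17
sensor matrix S = [[90/113, 90/149], [90/17, 18/5]]; det S = -94608/286229
solve [mL_A; mL_B] = S·[w00; w01] and [mR_A; mR_B] = S·[w10; w11]:
  w00 = 1/2, w01 = -1, w10 = 1, w11 = 0

1/2 -1 1 0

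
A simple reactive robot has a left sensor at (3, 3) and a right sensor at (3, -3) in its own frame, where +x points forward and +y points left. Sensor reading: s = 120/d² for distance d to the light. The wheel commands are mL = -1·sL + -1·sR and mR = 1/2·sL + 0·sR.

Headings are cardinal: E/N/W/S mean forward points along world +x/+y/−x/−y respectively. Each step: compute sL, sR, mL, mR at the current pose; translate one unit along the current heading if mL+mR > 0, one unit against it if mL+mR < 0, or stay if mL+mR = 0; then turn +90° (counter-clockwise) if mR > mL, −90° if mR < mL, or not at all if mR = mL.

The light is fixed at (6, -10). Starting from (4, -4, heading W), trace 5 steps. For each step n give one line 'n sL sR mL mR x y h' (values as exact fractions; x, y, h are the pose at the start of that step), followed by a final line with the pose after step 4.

n=0: pose=(4,-4,W); sL=60/17, sR=60/53; mL=-4200/901, mR=30/17; mL+mR=-2610/901 → advance -1; mR−mL=5790/901 → turn +1·90°
n=1: pose=(5,-4,S); sL=120/13, sR=24/5; mL=-912/65, mR=60/13; mL+mR=-612/65 → advance -1; mR−mL=1212/65 → turn +1·90°
n=2: pose=(5,-3,E); sL=15/13, sR=6; mL=-93/13, mR=15/26; mL+mR=-171/26 → advance -1; mR−mL=201/26 → turn +1·90°
n=3: pose=(4,-3,N); sL=24/25, sR=120/101; mL=-5424/2525, mR=12/25; mL+mR=-4212/2525 → advance -1; mR−mL=6636/2525 → turn +1·90°
n=4: pose=(4,-4,W); sL=60/17, sR=60/53; mL=-4200/901, mR=30/17; mL+mR=-2610/901 → advance -1; mR−mL=5790/901 → turn +1·90°

0 60/17 60/53 -4200/901 30/17 4 -4 W
1 120/13 24/5 -912/65 60/13 5 -4 S
2 15/13 6 -93/13 15/26 5 -3 E
3 24/25 120/101 -5424/2525 12/25 4 -3 N
4 60/17 60/53 -4200/901 30/17 4 -4 W
final 5 -4 S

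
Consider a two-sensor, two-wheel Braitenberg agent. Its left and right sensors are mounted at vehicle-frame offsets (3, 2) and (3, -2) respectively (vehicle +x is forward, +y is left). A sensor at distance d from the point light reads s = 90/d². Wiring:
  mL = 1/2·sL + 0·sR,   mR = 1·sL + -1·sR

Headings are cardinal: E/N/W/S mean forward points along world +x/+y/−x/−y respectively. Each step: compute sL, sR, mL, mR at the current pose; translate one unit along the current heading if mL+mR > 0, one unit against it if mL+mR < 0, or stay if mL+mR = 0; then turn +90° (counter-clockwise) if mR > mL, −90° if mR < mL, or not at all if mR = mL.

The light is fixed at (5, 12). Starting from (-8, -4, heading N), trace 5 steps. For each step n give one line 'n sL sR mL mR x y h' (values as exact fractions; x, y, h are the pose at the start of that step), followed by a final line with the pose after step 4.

0 45/197 9/29 45/394 -468/5713 -8 -4 N
1 90/269 90/389 45/269 10800/104641 -8 -3 E
2 45/212 9/52 45/424 27/689 -7 -3 S
3 10/61 90/421 5/61 -1280/25681 -7 -4 W
4 45/197 9/29 45/394 -468/5713 -8 -4 N
final -8 -3 E

n=0: pose=(-8,-4,N); sL=45/197, sR=9/29; mL=45/394, mR=-468/5713; mL+mR=369/11426 → advance +1; mR−mL=-2241/11426 → turn -1·90°
n=1: pose=(-8,-3,E); sL=90/269, sR=90/389; mL=45/269, mR=10800/104641; mL+mR=28305/104641 → advance +1; mR−mL=-6705/104641 → turn -1·90°
n=2: pose=(-7,-3,S); sL=45/212, sR=9/52; mL=45/424, mR=27/689; mL+mR=801/5512 → advance +1; mR−mL=-369/5512 → turn -1·90°
n=3: pose=(-7,-4,W); sL=10/61, sR=90/421; mL=5/61, mR=-1280/25681; mL+mR=825/25681 → advance +1; mR−mL=-3385/25681 → turn -1·90°
n=4: pose=(-8,-4,N); sL=45/197, sR=9/29; mL=45/394, mR=-468/5713; mL+mR=369/11426 → advance +1; mR−mL=-2241/11426 → turn -1·90°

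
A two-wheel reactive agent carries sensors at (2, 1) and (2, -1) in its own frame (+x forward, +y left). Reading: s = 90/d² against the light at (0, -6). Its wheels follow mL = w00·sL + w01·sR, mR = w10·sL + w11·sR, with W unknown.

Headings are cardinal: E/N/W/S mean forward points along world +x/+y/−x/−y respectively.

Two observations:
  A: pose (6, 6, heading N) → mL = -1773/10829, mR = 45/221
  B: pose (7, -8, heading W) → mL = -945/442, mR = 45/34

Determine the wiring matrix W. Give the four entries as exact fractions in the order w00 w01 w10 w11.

1/2 -1 1/2 0

obs A: pose=(6,6,N) → sL=90/221, sR=18/49, mL=-1773/10829, mR=45/221
obs B: pose=(7,-8,W) → sL=45/17, sR=45/13, mL=-945/442, mR=45/34
sensor matrix S = [[90/221, 18/49], [45/17, 45/13]]; det S = 61560/140777
solve [mL_A; mL_B] = S·[w00; w01] and [mR_A; mR_B] = S·[w10; w11]:
  w00 = 1/2, w01 = -1, w10 = 1/2, w11 = 0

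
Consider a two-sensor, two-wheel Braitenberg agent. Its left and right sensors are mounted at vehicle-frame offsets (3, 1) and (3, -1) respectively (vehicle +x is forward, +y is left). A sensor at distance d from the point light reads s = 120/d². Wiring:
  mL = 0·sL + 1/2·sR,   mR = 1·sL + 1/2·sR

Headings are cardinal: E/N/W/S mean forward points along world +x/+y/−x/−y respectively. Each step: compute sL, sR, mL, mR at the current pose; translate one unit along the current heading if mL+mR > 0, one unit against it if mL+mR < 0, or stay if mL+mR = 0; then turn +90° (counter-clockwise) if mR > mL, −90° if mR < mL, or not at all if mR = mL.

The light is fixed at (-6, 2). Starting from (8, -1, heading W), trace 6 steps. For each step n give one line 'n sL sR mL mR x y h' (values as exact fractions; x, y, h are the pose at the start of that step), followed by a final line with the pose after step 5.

0 120/137 24/25 12/25 4644/3425 8 -1 W
1 15/29 2/3 1/3 74/87 7 -1 S
2 24/53 120/281 60/281 9924/14893 7 -2 E
3 12/17 60/113 30/113 1866/1921 8 -2 N
4 120/137 24/25 12/25 4644/3425 8 -1 W
5 15/29 2/3 1/3 74/87 7 -1 S
final 7 -2 E

n=0: pose=(8,-1,W); sL=120/137, sR=24/25; mL=12/25, mR=4644/3425; mL+mR=6288/3425 → advance +1; mR−mL=120/137 → turn +1·90°
n=1: pose=(7,-1,S); sL=15/29, sR=2/3; mL=1/3, mR=74/87; mL+mR=103/87 → advance +1; mR−mL=15/29 → turn +1·90°
n=2: pose=(7,-2,E); sL=24/53, sR=120/281; mL=60/281, mR=9924/14893; mL+mR=13104/14893 → advance +1; mR−mL=24/53 → turn +1·90°
n=3: pose=(8,-2,N); sL=12/17, sR=60/113; mL=30/113, mR=1866/1921; mL+mR=2376/1921 → advance +1; mR−mL=12/17 → turn +1·90°
n=4: pose=(8,-1,W); sL=120/137, sR=24/25; mL=12/25, mR=4644/3425; mL+mR=6288/3425 → advance +1; mR−mL=120/137 → turn +1·90°
n=5: pose=(7,-1,S); sL=15/29, sR=2/3; mL=1/3, mR=74/87; mL+mR=103/87 → advance +1; mR−mL=15/29 → turn +1·90°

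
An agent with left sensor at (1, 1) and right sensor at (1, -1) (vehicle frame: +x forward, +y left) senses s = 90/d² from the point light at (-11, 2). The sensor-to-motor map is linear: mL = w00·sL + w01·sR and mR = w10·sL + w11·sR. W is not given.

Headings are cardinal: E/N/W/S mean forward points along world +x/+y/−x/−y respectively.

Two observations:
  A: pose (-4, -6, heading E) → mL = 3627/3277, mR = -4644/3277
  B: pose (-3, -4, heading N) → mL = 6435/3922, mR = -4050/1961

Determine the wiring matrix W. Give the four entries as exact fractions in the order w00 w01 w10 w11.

1 1/2 -1 -1

obs A: pose=(-4,-6,E) → sL=90/113, sR=18/29, mL=3627/3277, mR=-4644/3277
obs B: pose=(-3,-4,N) → sL=45/37, sR=45/53, mL=6435/3922, mR=-4050/1961
sensor matrix S = [[90/113, 18/29], [45/37, 45/53]]; det S = -505440/6426197
solve [mL_A; mL_B] = S·[w00; w01] and [mR_A; mR_B] = S·[w10; w11]:
  w00 = 1, w01 = 1/2, w10 = -1, w11 = -1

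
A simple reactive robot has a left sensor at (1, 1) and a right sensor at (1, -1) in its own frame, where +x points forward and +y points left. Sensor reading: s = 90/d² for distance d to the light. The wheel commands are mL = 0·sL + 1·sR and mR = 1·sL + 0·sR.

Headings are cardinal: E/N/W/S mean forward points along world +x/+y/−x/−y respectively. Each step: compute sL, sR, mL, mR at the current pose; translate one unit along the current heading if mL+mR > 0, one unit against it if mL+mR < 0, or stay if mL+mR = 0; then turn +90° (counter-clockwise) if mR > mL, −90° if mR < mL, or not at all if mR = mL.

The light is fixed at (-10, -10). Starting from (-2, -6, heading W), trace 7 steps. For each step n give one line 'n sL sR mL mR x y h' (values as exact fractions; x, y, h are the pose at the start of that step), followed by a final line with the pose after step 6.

n=0: pose=(-2,-6,W); sL=45/29, sR=45/37; mL=45/37, mR=45/29; mL+mR=2970/1073 → advance +1; mR−mL=360/1073 → turn +1·90°
n=1: pose=(-3,-6,S); sL=90/73, sR=2; mL=2, mR=90/73; mL+mR=236/73 → advance +1; mR−mL=-56/73 → turn -1·90°
n=2: pose=(-3,-7,W); sL=9/4, sR=45/26; mL=45/26, mR=9/4; mL+mR=207/52 → advance +1; mR−mL=27/52 → turn +1·90°
n=3: pose=(-4,-7,S); sL=90/53, sR=90/29; mL=90/29, mR=90/53; mL+mR=7380/1537 → advance +1; mR−mL=-2160/1537 → turn -1·90°
n=4: pose=(-4,-8,W); sL=45/13, sR=45/17; mL=45/17, mR=45/13; mL+mR=1350/221 → advance +1; mR−mL=180/221 → turn +1·90°
n=5: pose=(-5,-8,S); sL=90/37, sR=90/17; mL=90/17, mR=90/37; mL+mR=4860/629 → advance +1; mR−mL=-1800/629 → turn -1·90°
n=6: pose=(-5,-9,W); sL=45/8, sR=9/2; mL=9/2, mR=45/8; mL+mR=81/8 → advance +1; mR−mL=9/8 → turn +1·90°

0 45/29 45/37 45/37 45/29 -2 -6 W
1 90/73 2 2 90/73 -3 -6 S
2 9/4 45/26 45/26 9/4 -3 -7 W
3 90/53 90/29 90/29 90/53 -4 -7 S
4 45/13 45/17 45/17 45/13 -4 -8 W
5 90/37 90/17 90/17 90/37 -5 -8 S
6 45/8 9/2 9/2 45/8 -5 -9 W
final -6 -9 S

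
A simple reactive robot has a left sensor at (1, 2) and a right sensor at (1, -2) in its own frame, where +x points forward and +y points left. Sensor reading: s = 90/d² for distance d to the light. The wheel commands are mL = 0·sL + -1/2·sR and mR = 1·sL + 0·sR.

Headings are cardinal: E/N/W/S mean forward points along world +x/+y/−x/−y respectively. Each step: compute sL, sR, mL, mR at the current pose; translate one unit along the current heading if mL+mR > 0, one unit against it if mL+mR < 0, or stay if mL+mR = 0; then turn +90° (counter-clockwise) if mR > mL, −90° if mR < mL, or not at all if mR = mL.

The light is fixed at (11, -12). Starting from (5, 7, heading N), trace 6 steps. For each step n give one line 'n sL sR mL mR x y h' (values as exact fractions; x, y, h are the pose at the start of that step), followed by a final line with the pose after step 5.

n=0: pose=(5,7,N); sL=45/232, sR=45/208; mL=-45/416, mR=45/232; mL+mR=1035/12064 → advance +1; mR−mL=3645/12064 → turn +1·90°
n=1: pose=(5,8,W); sL=90/373, sR=90/533; mL=-45/533, mR=90/373; mL+mR=31185/198809 → advance +1; mR−mL=64755/198809 → turn +1·90°
n=2: pose=(4,8,S); sL=45/193, sR=45/221; mL=-45/442, mR=45/193; mL+mR=11205/85306 → advance +1; mR−mL=28575/85306 → turn +1·90°
n=3: pose=(4,7,E); sL=10/53, sR=18/65; mL=-9/65, mR=10/53; mL+mR=173/3445 → advance +1; mR−mL=1127/3445 → turn +1·90°
n=4: pose=(5,7,N); sL=45/232, sR=45/208; mL=-45/416, mR=45/232; mL+mR=1035/12064 → advance +1; mR−mL=3645/12064 → turn +1·90°
n=5: pose=(5,8,W); sL=90/373, sR=90/533; mL=-45/533, mR=90/373; mL+mR=31185/198809 → advance +1; mR−mL=64755/198809 → turn +1·90°

0 45/232 45/208 -45/416 45/232 5 7 N
1 90/373 90/533 -45/533 90/373 5 8 W
2 45/193 45/221 -45/442 45/193 4 8 S
3 10/53 18/65 -9/65 10/53 4 7 E
4 45/232 45/208 -45/416 45/232 5 7 N
5 90/373 90/533 -45/533 90/373 5 8 W
final 4 8 S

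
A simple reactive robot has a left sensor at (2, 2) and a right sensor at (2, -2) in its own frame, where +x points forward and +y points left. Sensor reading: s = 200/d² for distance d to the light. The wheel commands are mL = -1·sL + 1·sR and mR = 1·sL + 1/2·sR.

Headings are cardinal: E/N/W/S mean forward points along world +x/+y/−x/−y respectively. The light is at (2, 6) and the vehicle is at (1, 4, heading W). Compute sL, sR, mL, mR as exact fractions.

left sensor world pos  = (-1, 2); dL² = 25
right sensor world pos = (-1, 6); dR² = 9
sL = 200/25 = 8
sR = 200/9 = 200/9
mL = -1·sL + 1·sR = 128/9
mR = 1·sL + 1/2·sR = 172/9

8 200/9 128/9 172/9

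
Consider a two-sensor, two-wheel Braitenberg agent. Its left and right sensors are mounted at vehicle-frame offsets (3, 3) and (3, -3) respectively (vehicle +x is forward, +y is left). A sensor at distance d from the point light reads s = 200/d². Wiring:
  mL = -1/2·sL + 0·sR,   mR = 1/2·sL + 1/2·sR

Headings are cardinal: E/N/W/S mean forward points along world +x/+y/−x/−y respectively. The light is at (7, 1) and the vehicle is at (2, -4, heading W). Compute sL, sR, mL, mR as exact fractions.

left sensor world pos  = (-1, -7); dL² = 128
right sensor world pos = (-1, -1); dR² = 68
sL = 200/128 = 25/16
sR = 200/68 = 50/17
mL = -1/2·sL + 0·sR = -25/32
mR = 1/2·sL + 1/2·sR = 1225/544

25/16 50/17 -25/32 1225/544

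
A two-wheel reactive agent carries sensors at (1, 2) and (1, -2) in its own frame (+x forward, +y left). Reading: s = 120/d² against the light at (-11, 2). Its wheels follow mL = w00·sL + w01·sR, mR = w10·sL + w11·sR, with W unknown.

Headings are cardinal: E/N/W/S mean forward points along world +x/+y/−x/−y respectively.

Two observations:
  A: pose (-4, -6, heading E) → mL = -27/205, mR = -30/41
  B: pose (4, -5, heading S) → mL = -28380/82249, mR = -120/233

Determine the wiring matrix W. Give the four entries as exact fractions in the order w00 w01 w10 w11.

1/2 -1 0 -1

obs A: pose=(-4,-6,E) → sL=6/5, sR=30/41, mL=-27/205, mR=-30/41
obs B: pose=(4,-5,S) → sL=120/353, sR=120/233, mL=-28380/82249, mR=-120/233
sensor matrix S = [[6/5, 30/41], [120/353, 120/233]]; det S = 1245312/3372209
solve [mL_A; mL_B] = S·[w00; w01] and [mR_A; mR_B] = S·[w10; w11]:
  w00 = 1/2, w01 = -1, w10 = 0, w11 = -1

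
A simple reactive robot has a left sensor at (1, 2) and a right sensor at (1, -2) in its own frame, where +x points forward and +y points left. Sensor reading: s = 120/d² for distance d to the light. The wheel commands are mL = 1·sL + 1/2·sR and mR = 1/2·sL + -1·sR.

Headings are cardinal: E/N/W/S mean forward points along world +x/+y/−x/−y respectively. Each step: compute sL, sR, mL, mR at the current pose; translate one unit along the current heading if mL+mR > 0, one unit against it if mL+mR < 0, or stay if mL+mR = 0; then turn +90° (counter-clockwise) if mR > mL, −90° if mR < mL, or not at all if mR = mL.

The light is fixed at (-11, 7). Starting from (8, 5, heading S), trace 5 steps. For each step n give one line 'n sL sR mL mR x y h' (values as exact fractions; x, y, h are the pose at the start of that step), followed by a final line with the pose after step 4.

n=0: pose=(8,5,S); sL=4/15, sR=60/149; mL=1046/2235, mR=-602/2235; mL+mR=148/745 → advance +1; mR−mL=-1648/2235 → turn -1·90°
n=1: pose=(8,4,W); sL=120/349, sR=24/65; mL=11988/22685, mR=-4476/22685; mL+mR=7512/22685 → advance +1; mR−mL=-16464/22685 → turn -1·90°
n=2: pose=(7,4,N); sL=6/13, sR=30/101; mL=801/1313, mR=-87/1313; mL+mR=714/1313 → advance +1; mR−mL=-888/1313 → turn -1·90°
n=3: pose=(7,5,E); sL=120/361, sR=120/377; mL=66900/136097, mR=-20700/136097; mL+mR=46200/136097 → advance +1; mR−mL=-87600/136097 → turn -1·90°
n=4: pose=(8,5,S); sL=4/15, sR=60/149; mL=1046/2235, mR=-602/2235; mL+mR=148/745 → advance +1; mR−mL=-1648/2235 → turn -1·90°

0 4/15 60/149 1046/2235 -602/2235 8 5 S
1 120/349 24/65 11988/22685 -4476/22685 8 4 W
2 6/13 30/101 801/1313 -87/1313 7 4 N
3 120/361 120/377 66900/136097 -20700/136097 7 5 E
4 4/15 60/149 1046/2235 -602/2235 8 5 S
final 8 4 W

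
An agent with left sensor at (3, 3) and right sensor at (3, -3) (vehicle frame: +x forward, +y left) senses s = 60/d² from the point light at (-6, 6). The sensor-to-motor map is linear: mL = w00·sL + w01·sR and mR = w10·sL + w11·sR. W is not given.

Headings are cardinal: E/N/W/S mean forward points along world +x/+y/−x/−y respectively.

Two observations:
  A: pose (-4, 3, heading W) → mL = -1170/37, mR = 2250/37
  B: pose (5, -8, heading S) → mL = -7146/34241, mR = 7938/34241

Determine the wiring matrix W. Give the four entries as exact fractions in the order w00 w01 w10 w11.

obs A: pose=(-4,3,W) → sL=60/37, sR=60, mL=-1170/37, mR=2250/37
obs B: pose=(5,-8,S) → sL=12/97, sR=60/353, mL=-7146/34241, mR=7938/34241
sensor matrix S = [[60/37, 60], [12/97, 60/353]]; det S = -9054720/1266917
solve [mL_A; mL_B] = S·[w00; w01] and [mR_A; mR_B] = S·[w10; w11]:
  w00 = -1, w01 = -1/2, w10 = 1/2, w11 = 1

-1 -1/2 1/2 1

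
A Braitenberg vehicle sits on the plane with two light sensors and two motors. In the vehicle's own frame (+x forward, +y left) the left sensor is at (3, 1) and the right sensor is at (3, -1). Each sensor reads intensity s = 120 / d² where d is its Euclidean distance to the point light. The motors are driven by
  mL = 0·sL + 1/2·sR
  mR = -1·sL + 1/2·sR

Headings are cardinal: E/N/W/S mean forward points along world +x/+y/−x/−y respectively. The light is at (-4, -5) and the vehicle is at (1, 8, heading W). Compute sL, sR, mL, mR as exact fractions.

left sensor world pos  = (-2, 7); dL² = 148
right sensor world pos = (-2, 9); dR² = 200
sL = 120/148 = 30/37
sR = 120/200 = 3/5
mL = 0·sL + 1/2·sR = 3/10
mR = -1·sL + 1/2·sR = -189/370

30/37 3/5 3/10 -189/370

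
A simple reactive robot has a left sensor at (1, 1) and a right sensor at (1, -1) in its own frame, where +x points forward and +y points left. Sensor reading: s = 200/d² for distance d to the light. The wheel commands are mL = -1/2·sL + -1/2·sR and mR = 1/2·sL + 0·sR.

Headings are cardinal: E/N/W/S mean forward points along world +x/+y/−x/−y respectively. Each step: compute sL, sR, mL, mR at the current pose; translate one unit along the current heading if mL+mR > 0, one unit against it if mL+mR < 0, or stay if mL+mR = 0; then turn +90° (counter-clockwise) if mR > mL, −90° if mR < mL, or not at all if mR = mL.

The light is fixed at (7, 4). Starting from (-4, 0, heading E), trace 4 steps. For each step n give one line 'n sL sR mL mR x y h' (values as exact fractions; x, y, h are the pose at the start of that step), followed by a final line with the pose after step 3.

n=0: pose=(-4,0,E); sL=200/109, sR=8/5; mL=-936/545, mR=100/109; mL+mR=-4/5 → advance -1; mR−mL=1436/545 → turn +1·90°
n=1: pose=(-5,0,N); sL=100/89, sR=20/13; mL=-1540/1157, mR=50/89; mL+mR=-10/13 → advance -1; mR−mL=2190/1157 → turn +1·90°
n=2: pose=(-5,-1,W); sL=40/41, sR=40/37; mL=-1560/1517, mR=20/41; mL+mR=-20/37 → advance -1; mR−mL=2300/1517 → turn +1·90°
n=3: pose=(-4,-1,S); sL=25/17, sR=10/9; mL=-395/306, mR=25/34; mL+mR=-5/9 → advance -1; mR−mL=310/153 → turn +1·90°

0 200/109 8/5 -936/545 100/109 -4 0 E
1 100/89 20/13 -1540/1157 50/89 -5 0 N
2 40/41 40/37 -1560/1517 20/41 -5 -1 W
3 25/17 10/9 -395/306 25/34 -4 -1 S
final -4 0 E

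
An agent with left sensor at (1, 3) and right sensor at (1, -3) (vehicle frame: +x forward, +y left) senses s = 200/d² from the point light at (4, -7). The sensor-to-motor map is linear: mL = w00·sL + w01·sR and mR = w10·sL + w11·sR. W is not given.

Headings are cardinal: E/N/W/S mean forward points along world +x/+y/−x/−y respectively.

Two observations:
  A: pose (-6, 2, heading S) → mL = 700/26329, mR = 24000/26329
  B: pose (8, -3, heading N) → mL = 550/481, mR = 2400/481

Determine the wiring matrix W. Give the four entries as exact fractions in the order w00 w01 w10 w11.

obs A: pose=(-6,2,S) → sL=200/113, sR=200/233, mL=700/26329, mR=24000/26329
obs B: pose=(8,-3,N) → sL=100/13, sR=100/37, mL=550/481, mR=2400/481
sensor matrix S = [[200/113, 200/233], [100/13, 100/37]]; det S = -23040000/12664249
solve [mL_A; mL_B] = S·[w00; w01] and [mR_A; mR_B] = S·[w10; w11]:
  w00 = 1/2, w01 = -1, w10 = 1, w11 = -1

1/2 -1 1 -1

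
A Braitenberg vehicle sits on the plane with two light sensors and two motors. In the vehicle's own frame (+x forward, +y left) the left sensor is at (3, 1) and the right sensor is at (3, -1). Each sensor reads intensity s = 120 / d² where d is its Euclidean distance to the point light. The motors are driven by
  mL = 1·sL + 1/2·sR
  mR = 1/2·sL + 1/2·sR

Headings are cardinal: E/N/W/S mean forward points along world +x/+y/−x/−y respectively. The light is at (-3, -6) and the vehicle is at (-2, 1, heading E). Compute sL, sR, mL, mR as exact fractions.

left sensor world pos  = (1, 2); dL² = 80
right sensor world pos = (1, 0); dR² = 52
sL = 120/80 = 3/2
sR = 120/52 = 30/13
mL = 1·sL + 1/2·sR = 69/26
mR = 1/2·sL + 1/2·sR = 99/52

3/2 30/13 69/26 99/52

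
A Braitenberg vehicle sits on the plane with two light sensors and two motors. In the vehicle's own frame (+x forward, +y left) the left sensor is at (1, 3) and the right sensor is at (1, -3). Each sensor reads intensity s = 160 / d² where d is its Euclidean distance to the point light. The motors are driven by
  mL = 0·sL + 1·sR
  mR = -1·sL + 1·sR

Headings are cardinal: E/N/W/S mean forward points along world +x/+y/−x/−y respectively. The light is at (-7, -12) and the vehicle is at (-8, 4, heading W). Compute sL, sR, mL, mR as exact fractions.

left sensor world pos  = (-9, 1); dL² = 173
right sensor world pos = (-9, 7); dR² = 365
sL = 160/173 = 160/173
sR = 160/365 = 32/73
mL = 0·sL + 1·sR = 32/73
mR = -1·sL + 1·sR = -6144/12629

160/173 32/73 32/73 -6144/12629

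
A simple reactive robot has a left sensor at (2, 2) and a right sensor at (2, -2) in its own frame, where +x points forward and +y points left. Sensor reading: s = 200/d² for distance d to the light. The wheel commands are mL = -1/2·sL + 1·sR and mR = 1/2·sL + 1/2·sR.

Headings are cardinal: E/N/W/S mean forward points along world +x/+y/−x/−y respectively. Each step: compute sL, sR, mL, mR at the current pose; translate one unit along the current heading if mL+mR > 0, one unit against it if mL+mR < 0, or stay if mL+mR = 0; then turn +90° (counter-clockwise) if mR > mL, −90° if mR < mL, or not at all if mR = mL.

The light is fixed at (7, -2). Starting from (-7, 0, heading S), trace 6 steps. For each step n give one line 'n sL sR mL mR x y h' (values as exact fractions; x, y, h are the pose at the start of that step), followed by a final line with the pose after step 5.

n=0: pose=(-7,0,S); sL=25/18, sR=25/32; mL=25/288, mR=625/576; mL+mR=75/64 → advance +1; mR−mL=575/576 → turn +1·90°
n=1: pose=(-7,-1,E); sL=200/153, sR=40/29; mL=3220/4437, mR=5960/4437; mL+mR=60/29 → advance +1; mR−mL=2740/4437 → turn +1·90°
n=2: pose=(-6,-1,N); sL=100/117, sR=20/13; mL=10/9, mR=140/117; mL+mR=30/13 → advance +1; mR−mL=10/117 → turn +1·90°
n=3: pose=(-6,0,W); sL=8/9, sR=200/241; mL=836/2169, mR=1864/2169; mL+mR=300/241 → advance +1; mR−mL=1028/2169 → turn +1·90°
n=4: pose=(-7,0,S); sL=25/18, sR=25/32; mL=25/288, mR=625/576; mL+mR=75/64 → advance +1; mR−mL=575/576 → turn +1·90°
n=5: pose=(-7,-1,E); sL=200/153, sR=40/29; mL=3220/4437, mR=5960/4437; mL+mR=60/29 → advance +1; mR−mL=2740/4437 → turn +1·90°

0 25/18 25/32 25/288 625/576 -7 0 S
1 200/153 40/29 3220/4437 5960/4437 -7 -1 E
2 100/117 20/13 10/9 140/117 -6 -1 N
3 8/9 200/241 836/2169 1864/2169 -6 0 W
4 25/18 25/32 25/288 625/576 -7 0 S
5 200/153 40/29 3220/4437 5960/4437 -7 -1 E
final -6 -1 N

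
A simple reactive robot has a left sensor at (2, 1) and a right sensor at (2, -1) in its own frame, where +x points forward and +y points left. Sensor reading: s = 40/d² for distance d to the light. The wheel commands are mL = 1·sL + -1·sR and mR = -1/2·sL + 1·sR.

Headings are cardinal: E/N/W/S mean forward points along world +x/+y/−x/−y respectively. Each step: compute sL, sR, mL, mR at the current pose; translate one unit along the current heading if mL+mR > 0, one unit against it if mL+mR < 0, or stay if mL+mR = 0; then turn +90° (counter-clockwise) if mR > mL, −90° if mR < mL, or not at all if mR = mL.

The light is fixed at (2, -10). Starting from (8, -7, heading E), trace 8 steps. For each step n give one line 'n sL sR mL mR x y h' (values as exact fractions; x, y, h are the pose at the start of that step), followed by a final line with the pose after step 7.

0 1/2 10/17 -3/34 23/68 8 -7 E
1 40/61 40/89 1120/5429 660/5429 9 -7 N
2 20/53 4/9 -32/477 122/477 9 -6 E
3 8/17 40/117 256/1989 212/1989 10 -6 N
4 5/17 10/29 -25/493 195/986 10 -5 E
5 40/113 40/149 1440/16837 1540/16837 11 -5 N
6 20/37 20/49 240/1813 250/1813 11 -4 W
7 40/97 8/13 -256/1261 516/1261 10 -4 S
final 10 -5 E

n=0: pose=(8,-7,E); sL=1/2, sR=10/17; mL=-3/34, mR=23/68; mL+mR=1/4 → advance +1; mR−mL=29/68 → turn +1·90°
n=1: pose=(9,-7,N); sL=40/61, sR=40/89; mL=1120/5429, mR=660/5429; mL+mR=20/61 → advance +1; mR−mL=-460/5429 → turn -1·90°
n=2: pose=(9,-6,E); sL=20/53, sR=4/9; mL=-32/477, mR=122/477; mL+mR=10/53 → advance +1; mR−mL=154/477 → turn +1·90°
n=3: pose=(10,-6,N); sL=8/17, sR=40/117; mL=256/1989, mR=212/1989; mL+mR=4/17 → advance +1; mR−mL=-44/1989 → turn -1·90°
n=4: pose=(10,-5,E); sL=5/17, sR=10/29; mL=-25/493, mR=195/986; mL+mR=5/34 → advance +1; mR−mL=245/986 → turn +1·90°
n=5: pose=(11,-5,N); sL=40/113, sR=40/149; mL=1440/16837, mR=1540/16837; mL+mR=20/113 → advance +1; mR−mL=100/16837 → turn +1·90°
n=6: pose=(11,-4,W); sL=20/37, sR=20/49; mL=240/1813, mR=250/1813; mL+mR=10/37 → advance +1; mR−mL=10/1813 → turn +1·90°
n=7: pose=(10,-4,S); sL=40/97, sR=8/13; mL=-256/1261, mR=516/1261; mL+mR=20/97 → advance +1; mR−mL=772/1261 → turn +1·90°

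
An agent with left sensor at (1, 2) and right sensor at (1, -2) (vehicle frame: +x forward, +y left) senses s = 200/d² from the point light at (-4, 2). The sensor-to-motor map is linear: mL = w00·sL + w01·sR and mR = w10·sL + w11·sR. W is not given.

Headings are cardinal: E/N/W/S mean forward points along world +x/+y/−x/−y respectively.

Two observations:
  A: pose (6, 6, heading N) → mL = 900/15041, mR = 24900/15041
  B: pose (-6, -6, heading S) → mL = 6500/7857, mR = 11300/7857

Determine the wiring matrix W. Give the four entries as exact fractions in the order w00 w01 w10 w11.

obs A: pose=(6,6,N) → sL=200/89, sR=200/169, mL=900/15041, mR=24900/15041
obs B: pose=(-6,-6,S) → sL=200/81, sR=200/97, mL=6500/7857, mR=11300/7857
sensor matrix S = [[200/89, 200/169], [200/81, 200/97]]; det S = 202240000/118177137
solve [mL_A; mL_B] = S·[w00; w01] and [mR_A; mR_B] = S·[w10; w11]:
  w00 = -1/2, w01 = 1, w10 = 1, w11 = -1/2

-1/2 1 1 -1/2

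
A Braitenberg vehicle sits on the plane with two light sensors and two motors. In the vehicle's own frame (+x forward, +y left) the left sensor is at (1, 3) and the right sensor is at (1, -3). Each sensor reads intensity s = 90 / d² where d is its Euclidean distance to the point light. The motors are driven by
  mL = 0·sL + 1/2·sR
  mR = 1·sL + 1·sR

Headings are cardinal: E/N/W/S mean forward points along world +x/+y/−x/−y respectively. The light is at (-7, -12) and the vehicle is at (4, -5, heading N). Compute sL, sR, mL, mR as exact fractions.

left sensor world pos  = (1, -4); dL² = 128
right sensor world pos = (7, -4); dR² = 260
sL = 90/128 = 45/64
sR = 90/260 = 9/26
mL = 0·sL + 1/2·sR = 9/52
mR = 1·sL + 1·sR = 873/832

45/64 9/26 9/52 873/832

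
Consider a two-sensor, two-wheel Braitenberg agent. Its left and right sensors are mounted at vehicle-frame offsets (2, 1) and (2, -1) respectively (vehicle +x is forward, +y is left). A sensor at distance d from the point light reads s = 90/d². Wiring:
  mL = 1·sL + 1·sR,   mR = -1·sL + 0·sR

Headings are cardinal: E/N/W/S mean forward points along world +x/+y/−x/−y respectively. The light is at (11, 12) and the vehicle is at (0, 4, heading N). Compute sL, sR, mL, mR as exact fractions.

left sensor world pos  = (-1, 6); dL² = 180
right sensor world pos = (1, 6); dR² = 136
sL = 90/180 = 1/2
sR = 90/136 = 45/68
mL = 1·sL + 1·sR = 79/68
mR = -1·sL + 0·sR = -1/2

1/2 45/68 79/68 -1/2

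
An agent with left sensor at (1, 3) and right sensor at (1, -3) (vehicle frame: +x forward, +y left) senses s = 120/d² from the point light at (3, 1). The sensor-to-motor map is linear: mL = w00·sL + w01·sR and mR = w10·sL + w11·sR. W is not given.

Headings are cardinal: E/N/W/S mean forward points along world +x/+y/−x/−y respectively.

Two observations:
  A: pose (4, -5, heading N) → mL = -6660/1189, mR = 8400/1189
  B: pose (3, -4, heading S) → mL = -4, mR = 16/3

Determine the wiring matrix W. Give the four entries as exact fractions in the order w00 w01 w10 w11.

-1 -1/2 1 1

obs A: pose=(4,-5,N) → sL=120/29, sR=120/41, mL=-6660/1189, mR=8400/1189
obs B: pose=(3,-4,S) → sL=8/3, sR=8/3, mL=-4, mR=16/3
sensor matrix S = [[120/29, 120/41], [8/3, 8/3]]; det S = 3840/1189
solve [mL_A; mL_B] = S·[w00; w01] and [mR_A; mR_B] = S·[w10; w11]:
  w00 = -1, w01 = -1/2, w10 = 1, w11 = 1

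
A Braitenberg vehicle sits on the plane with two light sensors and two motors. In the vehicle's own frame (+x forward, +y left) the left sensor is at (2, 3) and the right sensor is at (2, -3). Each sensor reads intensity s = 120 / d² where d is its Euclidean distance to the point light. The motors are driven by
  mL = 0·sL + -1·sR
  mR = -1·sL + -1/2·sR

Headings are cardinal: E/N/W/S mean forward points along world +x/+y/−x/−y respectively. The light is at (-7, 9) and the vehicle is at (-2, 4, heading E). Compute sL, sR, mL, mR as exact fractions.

left sensor world pos  = (0, 7); dL² = 53
right sensor world pos = (0, 1); dR² = 113
sL = 120/53 = 120/53
sR = 120/113 = 120/113
mL = 0·sL + -1·sR = -120/113
mR = -1·sL + -1/2·sR = -16740/5989

120/53 120/113 -120/113 -16740/5989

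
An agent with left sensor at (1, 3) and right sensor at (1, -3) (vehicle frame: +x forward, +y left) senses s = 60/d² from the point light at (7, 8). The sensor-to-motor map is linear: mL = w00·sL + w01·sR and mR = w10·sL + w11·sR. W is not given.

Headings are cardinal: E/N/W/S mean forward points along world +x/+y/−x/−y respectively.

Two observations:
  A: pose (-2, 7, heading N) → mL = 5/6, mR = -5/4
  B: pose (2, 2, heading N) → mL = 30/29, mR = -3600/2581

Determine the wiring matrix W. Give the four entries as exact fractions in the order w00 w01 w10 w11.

obs A: pose=(-2,7,N) → sL=5/12, sR=5/3, mL=5/6, mR=-5/4
obs B: pose=(2,2,N) → sL=60/89, sR=60/29, mL=30/29, mR=-3600/2581
sensor matrix S = [[5/12, 5/3], [60/89, 60/29]]; det S = -675/2581
solve [mL_A; mL_B] = S·[w00; w01] and [mR_A; mR_B] = S·[w10; w11]:
  w00 = 0, w01 = 1/2, w10 = 1, w11 = -1

0 1/2 1 -1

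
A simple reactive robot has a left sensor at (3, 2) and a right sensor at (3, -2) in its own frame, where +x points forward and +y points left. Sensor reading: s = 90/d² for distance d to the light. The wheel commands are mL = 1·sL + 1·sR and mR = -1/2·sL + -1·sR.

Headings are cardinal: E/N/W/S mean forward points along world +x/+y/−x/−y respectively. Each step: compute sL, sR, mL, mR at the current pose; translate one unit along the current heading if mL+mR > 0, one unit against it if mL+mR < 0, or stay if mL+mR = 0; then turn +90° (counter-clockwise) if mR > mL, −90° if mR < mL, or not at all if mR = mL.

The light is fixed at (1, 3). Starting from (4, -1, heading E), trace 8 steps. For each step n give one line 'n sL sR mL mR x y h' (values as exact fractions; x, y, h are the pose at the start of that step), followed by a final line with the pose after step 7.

0 9/4 5/4 7/2 -19/8 4 -1 E
1 18/17 90/53 2484/901 -2007/901 5 -1 S
2 9/5 9 54/5 -99/10 5 -2 W
3 18 90/29 612/29 -351/29 4 -2 N
4 9/4 5/4 7/2 -19/8 4 -1 E
5 18/17 90/53 2484/901 -2007/901 5 -1 S
6 9/5 9 54/5 -99/10 5 -2 W
7 18 90/29 612/29 -351/29 4 -2 N
final 4 -1 E

n=0: pose=(4,-1,E); sL=9/4, sR=5/4; mL=7/2, mR=-19/8; mL+mR=9/8 → advance +1; mR−mL=-47/8 → turn -1·90°
n=1: pose=(5,-1,S); sL=18/17, sR=90/53; mL=2484/901, mR=-2007/901; mL+mR=9/17 → advance +1; mR−mL=-4491/901 → turn -1·90°
n=2: pose=(5,-2,W); sL=9/5, sR=9; mL=54/5, mR=-99/10; mL+mR=9/10 → advance +1; mR−mL=-207/10 → turn -1·90°
n=3: pose=(4,-2,N); sL=18, sR=90/29; mL=612/29, mR=-351/29; mL+mR=9 → advance +1; mR−mL=-963/29 → turn -1·90°
n=4: pose=(4,-1,E); sL=9/4, sR=5/4; mL=7/2, mR=-19/8; mL+mR=9/8 → advance +1; mR−mL=-47/8 → turn -1·90°
n=5: pose=(5,-1,S); sL=18/17, sR=90/53; mL=2484/901, mR=-2007/901; mL+mR=9/17 → advance +1; mR−mL=-4491/901 → turn -1·90°
n=6: pose=(5,-2,W); sL=9/5, sR=9; mL=54/5, mR=-99/10; mL+mR=9/10 → advance +1; mR−mL=-207/10 → turn -1·90°
n=7: pose=(4,-2,N); sL=18, sR=90/29; mL=612/29, mR=-351/29; mL+mR=9 → advance +1; mR−mL=-963/29 → turn -1·90°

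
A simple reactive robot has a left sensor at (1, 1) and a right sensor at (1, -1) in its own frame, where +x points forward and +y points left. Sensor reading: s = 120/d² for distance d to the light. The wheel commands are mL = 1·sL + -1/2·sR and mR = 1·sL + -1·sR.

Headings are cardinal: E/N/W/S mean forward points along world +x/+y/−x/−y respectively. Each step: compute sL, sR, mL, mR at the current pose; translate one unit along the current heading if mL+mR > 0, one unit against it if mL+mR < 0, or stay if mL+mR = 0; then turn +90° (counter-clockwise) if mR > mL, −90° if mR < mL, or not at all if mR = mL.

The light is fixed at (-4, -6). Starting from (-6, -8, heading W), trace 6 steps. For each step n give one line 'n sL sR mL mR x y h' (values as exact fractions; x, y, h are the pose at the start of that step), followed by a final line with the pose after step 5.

n=0: pose=(-6,-8,W); sL=20/3, sR=12; mL=2/3, mR=-16/3; mL+mR=-14/3 → advance -1; mR−mL=-6 → turn -1·90°
n=1: pose=(-5,-8,N); sL=24, sR=120; mL=-36, mR=-96; mL+mR=-132 → advance -1; mR−mL=-60 → turn -1·90°
n=2: pose=(-5,-9,E); sL=30, sR=15/2; mL=105/4, mR=45/2; mL+mR=195/4 → advance +1; mR−mL=-15/4 → turn -1·90°
n=3: pose=(-4,-9,S); sL=120/17, sR=120/17; mL=60/17, mR=0; mL+mR=60/17 → advance +1; mR−mL=-60/17 → turn -1·90°
n=4: pose=(-4,-10,W); sL=60/13, sR=12; mL=-18/13, mR=-96/13; mL+mR=-114/13 → advance -1; mR−mL=-6 → turn -1·90°
n=5: pose=(-3,-10,N); sL=40/3, sR=120/13; mL=340/39, mR=160/39; mL+mR=500/39 → advance +1; mR−mL=-60/13 → turn -1·90°

0 20/3 12 2/3 -16/3 -6 -8 W
1 24 120 -36 -96 -5 -8 N
2 30 15/2 105/4 45/2 -5 -9 E
3 120/17 120/17 60/17 0 -4 -9 S
4 60/13 12 -18/13 -96/13 -4 -10 W
5 40/3 120/13 340/39 160/39 -3 -10 N
final -3 -9 E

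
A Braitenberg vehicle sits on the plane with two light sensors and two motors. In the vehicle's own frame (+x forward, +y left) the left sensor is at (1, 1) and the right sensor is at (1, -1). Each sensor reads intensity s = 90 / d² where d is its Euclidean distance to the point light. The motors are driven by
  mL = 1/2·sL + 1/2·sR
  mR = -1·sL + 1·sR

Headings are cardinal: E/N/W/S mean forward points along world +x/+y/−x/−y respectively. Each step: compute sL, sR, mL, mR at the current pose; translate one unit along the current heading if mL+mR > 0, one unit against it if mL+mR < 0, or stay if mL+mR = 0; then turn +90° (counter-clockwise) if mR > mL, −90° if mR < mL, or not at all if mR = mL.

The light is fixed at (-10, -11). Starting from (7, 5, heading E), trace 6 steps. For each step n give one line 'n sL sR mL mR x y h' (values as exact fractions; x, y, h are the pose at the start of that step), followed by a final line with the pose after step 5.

0 90/613 10/61 5810/37393 640/37393 7 5 E
1 45/293 45/257 12375/75301 1620/75301 8 5 S
2 18/97 18/109 1854/10573 -216/10573 8 4 W
3 45/256 9/58 2457/14848 -153/7424 7 4 N
4 90/613 10/61 5810/37393 640/37393 7 5 E
5 45/293 45/257 12375/75301 1620/75301 8 5 S
final 8 4 W

n=0: pose=(7,5,E); sL=90/613, sR=10/61; mL=5810/37393, mR=640/37393; mL+mR=6450/37393 → advance +1; mR−mL=-5170/37393 → turn -1·90°
n=1: pose=(8,5,S); sL=45/293, sR=45/257; mL=12375/75301, mR=1620/75301; mL+mR=13995/75301 → advance +1; mR−mL=-10755/75301 → turn -1·90°
n=2: pose=(8,4,W); sL=18/97, sR=18/109; mL=1854/10573, mR=-216/10573; mL+mR=1638/10573 → advance +1; mR−mL=-2070/10573 → turn -1·90°
n=3: pose=(7,4,N); sL=45/256, sR=9/58; mL=2457/14848, mR=-153/7424; mL+mR=2151/14848 → advance +1; mR−mL=-2763/14848 → turn -1·90°
n=4: pose=(7,5,E); sL=90/613, sR=10/61; mL=5810/37393, mR=640/37393; mL+mR=6450/37393 → advance +1; mR−mL=-5170/37393 → turn -1·90°
n=5: pose=(8,5,S); sL=45/293, sR=45/257; mL=12375/75301, mR=1620/75301; mL+mR=13995/75301 → advance +1; mR−mL=-10755/75301 → turn -1·90°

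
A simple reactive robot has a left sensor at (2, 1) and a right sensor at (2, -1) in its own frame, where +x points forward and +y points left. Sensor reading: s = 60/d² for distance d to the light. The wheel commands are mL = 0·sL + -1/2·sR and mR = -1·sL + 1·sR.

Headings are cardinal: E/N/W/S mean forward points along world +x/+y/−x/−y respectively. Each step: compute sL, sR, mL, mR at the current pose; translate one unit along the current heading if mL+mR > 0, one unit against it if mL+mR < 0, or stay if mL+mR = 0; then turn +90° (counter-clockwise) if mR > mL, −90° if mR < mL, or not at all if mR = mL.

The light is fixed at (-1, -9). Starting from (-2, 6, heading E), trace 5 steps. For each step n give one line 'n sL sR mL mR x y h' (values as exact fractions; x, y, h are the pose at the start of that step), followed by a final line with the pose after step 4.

n=0: pose=(-2,6,E); sL=60/257, sR=60/197; mL=-30/197, mR=3600/50629; mL+mR=-4110/50629 → advance -1; mR−mL=11310/50629 → turn +1·90°
n=1: pose=(-3,6,N); sL=30/149, sR=6/29; mL=-3/29, mR=24/4321; mL+mR=-423/4321 → advance -1; mR−mL=471/4321 → turn +1·90°
n=2: pose=(-3,5,W); sL=12/37, sR=60/241; mL=-30/241, mR=-672/8917; mL+mR=-1782/8917 → advance -1; mR−mL=438/8917 → turn +1·90°
n=3: pose=(-2,5,S); sL=5/12, sR=15/37; mL=-15/74, mR=-5/444; mL+mR=-95/444 → advance -1; mR−mL=85/444 → turn +1·90°
n=4: pose=(-2,6,E); sL=60/257, sR=60/197; mL=-30/197, mR=3600/50629; mL+mR=-4110/50629 → advance -1; mR−mL=11310/50629 → turn +1·90°

0 60/257 60/197 -30/197 3600/50629 -2 6 E
1 30/149 6/29 -3/29 24/4321 -3 6 N
2 12/37 60/241 -30/241 -672/8917 -3 5 W
3 5/12 15/37 -15/74 -5/444 -2 5 S
4 60/257 60/197 -30/197 3600/50629 -2 6 E
final -3 6 N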